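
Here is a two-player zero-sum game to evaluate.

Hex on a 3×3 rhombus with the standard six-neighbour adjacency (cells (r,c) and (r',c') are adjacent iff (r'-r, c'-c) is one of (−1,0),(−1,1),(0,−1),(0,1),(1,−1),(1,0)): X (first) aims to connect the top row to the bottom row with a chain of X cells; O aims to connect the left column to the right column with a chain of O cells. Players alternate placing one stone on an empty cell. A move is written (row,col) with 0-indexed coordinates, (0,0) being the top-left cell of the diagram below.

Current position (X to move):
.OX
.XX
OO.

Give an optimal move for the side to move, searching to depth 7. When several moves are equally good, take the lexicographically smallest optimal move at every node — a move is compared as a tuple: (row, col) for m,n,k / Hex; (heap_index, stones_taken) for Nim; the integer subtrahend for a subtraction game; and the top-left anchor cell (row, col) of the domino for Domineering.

p1 X@[.OX/.XX/OO.]: (0,0)[XOX/.XX/OO.]-1 (1,0)[.OX/XXX/OO.]-1 (2,2)[.OX/.XX/OOX]+1*
p2 O@[.OX/.XX/OOX] terminal -1; root [.OX/.XX/OO.] d7

X's best at [.OX/.XX/OO.]: (2,2)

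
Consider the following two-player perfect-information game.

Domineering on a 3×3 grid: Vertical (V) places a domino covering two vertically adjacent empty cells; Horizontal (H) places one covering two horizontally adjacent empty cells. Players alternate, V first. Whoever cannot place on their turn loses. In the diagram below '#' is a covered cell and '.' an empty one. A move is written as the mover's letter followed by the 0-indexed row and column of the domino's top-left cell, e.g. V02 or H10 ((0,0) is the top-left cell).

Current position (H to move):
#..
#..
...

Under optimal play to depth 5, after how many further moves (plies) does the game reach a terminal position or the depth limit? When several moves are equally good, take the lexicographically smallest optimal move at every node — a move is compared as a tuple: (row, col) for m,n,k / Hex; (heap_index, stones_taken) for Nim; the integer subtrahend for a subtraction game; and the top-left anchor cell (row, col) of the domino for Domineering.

PV length from [#../#../...]: 1 ply

p1 H@[#../#../...]: H01[###/#../...]-1 H11[#../###/...]+1* H20[#../#../##.]-1 H21[#../#../.##]-1
p2 V@[#../###/...] terminal -1; root [#../#../...] d5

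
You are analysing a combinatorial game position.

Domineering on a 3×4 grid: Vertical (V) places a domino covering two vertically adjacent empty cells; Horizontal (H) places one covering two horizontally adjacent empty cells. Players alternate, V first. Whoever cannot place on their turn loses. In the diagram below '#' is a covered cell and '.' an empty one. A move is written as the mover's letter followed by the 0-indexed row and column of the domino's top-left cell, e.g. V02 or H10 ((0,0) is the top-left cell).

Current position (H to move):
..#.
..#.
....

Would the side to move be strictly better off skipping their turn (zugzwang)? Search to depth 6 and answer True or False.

[..#./..#./....] H move#1: H00:-1/###./..#./...., H10:+1/..#./###./....*, H20:-1/..#./..#./##.., H21:-1/..#./..#./.##., H22:-1/..#./..#./..##
[..#./###./....] V move#2: V03:-1/..##/####/....*, V13:-1/..#./####/...#
[..##/####/....] H move#3: H00:+1/####/####/....*, H20:+1/..##/####/##.., H21:+1/..##/####/.##., H22:+1/..##/####/..##
[####/####/....] end (terminal -1, V#4); searched ..#./..#./.... to 6
if H skipped the turn, V would face:
~ [..#./..#./....] V move#1: V00:+1/#.#./#.#./....*, V01:+1/.##./.##./...., V03:-1/..##/..##/...., V10:+1/..#./#.#./#..., V11:+1/..#./.##./.#.., V13:-1/..#./..##/...#
~ [#.#./#.#./....] H move#2: H20:-1/#.#./#.#./##..*, H21:-1/#.#./#.#./.##., H22:-1/#.#./#.#./..##
~ [#.#./#.#./##..] V move#3: V01:+1/###./###./##..*, V03:+1/#.##/#.##/##.., V13:+1/#.#./#.##/##.#
~ [###./###./##..] H move#4: H22:-1/###./###./####*
~ [###./###./####] V move#5: V03:+1/####/####/####*
~ [####/####/####] end (terminal -1, H#6); searched ..#./..#./.... to 6
compare (H): move=+1 vs pass=-1

zugzwang(..#./..#./...., H) = False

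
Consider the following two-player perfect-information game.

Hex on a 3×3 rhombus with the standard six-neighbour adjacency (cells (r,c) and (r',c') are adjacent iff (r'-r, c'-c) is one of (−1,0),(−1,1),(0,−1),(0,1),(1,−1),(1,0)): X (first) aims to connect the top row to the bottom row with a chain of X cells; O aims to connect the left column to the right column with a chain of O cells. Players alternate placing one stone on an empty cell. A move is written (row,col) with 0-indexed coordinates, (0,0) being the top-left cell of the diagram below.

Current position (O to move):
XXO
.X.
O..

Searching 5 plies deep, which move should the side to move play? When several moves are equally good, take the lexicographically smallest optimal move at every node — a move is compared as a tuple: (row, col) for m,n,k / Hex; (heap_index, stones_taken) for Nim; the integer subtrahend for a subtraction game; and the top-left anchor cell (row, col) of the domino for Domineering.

ply 1, O at XXO/.X./O.. | (1,0)=-1→XXO/OX./O..; (1,2)=-1→XXO/.XO/O..; (2,1)=+1→XXO/.X./OO.*; (2,2)=-1→XXO/.X./O.O
ply 2, X at XXO/.X./OO. | (1,0)=-1→XXO/XX./OO.*; (1,2)=-1→XXO/.XX/OO.; (2,2)=-1→XXO/.X./OOX
ply 3, O at XXO/XX./OO. | (1,2)=+1→XXO/XXO/OO.*; (2,2)=+1→XXO/XX./OOO
ply 4: XXO/XXO/OO. is terminal -1 (X); from XXO/.X./O.. depth 5

O's best at [XXO/.X./O..]: (2,1)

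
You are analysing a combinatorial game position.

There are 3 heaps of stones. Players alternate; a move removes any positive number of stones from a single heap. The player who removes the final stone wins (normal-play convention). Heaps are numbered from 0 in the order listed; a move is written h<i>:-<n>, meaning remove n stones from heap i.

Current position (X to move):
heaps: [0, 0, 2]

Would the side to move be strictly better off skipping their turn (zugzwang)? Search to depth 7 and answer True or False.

[(0,0,2)] X move#1: h2:-1:-1/(0,0,1), h2:-2:+1/(0,0,0)*
[(0,0,0)] end (terminal -1, O#2); searched (0,0,2) to 7
if X skipped the turn, O would face:
~ [(0,0,2)] O move#1: h2:-1:-1/(0,0,1), h2:-2:+1/(0,0,0)*
~ [(0,0,0)] end (terminal -1, X#2); searched (0,0,2) to 7
compare (X): move=+1 vs pass=-1

zugzwang((0,0,2), X) = False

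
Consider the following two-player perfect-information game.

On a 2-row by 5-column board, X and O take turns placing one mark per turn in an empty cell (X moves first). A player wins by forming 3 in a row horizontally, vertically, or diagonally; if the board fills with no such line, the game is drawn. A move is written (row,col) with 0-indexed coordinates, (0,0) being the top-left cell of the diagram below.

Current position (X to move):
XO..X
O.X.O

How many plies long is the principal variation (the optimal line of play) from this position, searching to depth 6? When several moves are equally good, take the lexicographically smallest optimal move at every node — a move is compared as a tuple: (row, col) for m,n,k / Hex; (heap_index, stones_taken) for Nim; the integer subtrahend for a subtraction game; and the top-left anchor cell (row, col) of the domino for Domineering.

PV length from [XO..X/O.X.O]: 4 plies

ply 1, X at XO..X/O.X.O | (0,2)=+0→XOX.X/O.X.O*; (0,3)=+0→XO.XX/O.X.O; (1,1)=+0→XO..X/OXX.O; (1,3)=+0→XO..X/O.XXO
ply 2, O at XOX.X/O.X.O | (0,3)=+0→XOXOX/O.X.O*; (1,1)=-1→XOX.X/OOX.O; (1,3)=-1→XOX.X/O.XOO
ply 3, X at XOXOX/O.X.O | (1,1)=+0→XOXOX/OXX.O*; (1,3)=+0→XOXOX/O.XXO
ply 4, O at XOXOX/OXX.O | (1,3)=+0→XOXOX/OXXOO*
ply 5: XOXOX/OXXOO is terminal +0 (X); from XO..X/O.X.O depth 6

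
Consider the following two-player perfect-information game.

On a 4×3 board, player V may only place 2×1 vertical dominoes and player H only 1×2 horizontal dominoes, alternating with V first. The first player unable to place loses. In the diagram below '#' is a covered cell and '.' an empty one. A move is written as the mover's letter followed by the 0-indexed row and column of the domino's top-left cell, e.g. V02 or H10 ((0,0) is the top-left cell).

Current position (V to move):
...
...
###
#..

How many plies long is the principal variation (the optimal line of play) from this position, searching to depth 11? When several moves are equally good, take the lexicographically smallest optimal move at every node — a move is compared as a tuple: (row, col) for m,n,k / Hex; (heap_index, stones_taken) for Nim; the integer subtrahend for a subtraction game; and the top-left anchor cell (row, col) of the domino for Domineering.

PV length from [.../.../###/#..]: 3 plies

[.../.../###/#..] V move#1: V00:-1/#../#../###/#.., V01:+1/.#./.#./###/#..*, V02:-1/..#/..#/###/#..
[.#./.#./###/#..] H move#2: H31:-1/.#./.#./###/###*
[.#./.#./###/###] V move#3: V00:+1/##./##./###/###*, V02:+1/.##/.##/###/###
[##./##./###/###] end (terminal -1, H#4); searched .../.../###/#.. to 11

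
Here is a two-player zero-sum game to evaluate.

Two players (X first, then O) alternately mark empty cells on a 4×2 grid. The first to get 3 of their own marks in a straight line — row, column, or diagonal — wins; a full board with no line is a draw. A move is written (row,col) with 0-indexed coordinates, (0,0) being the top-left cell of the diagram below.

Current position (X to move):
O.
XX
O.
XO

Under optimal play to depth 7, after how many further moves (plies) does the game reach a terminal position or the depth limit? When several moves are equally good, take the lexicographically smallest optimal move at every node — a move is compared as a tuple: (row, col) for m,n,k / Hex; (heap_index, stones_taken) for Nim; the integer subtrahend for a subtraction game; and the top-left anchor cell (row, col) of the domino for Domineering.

PV length from [O./XX/O./XO]: 2 plies

p1 X@[O./XX/O./XO]: (0,1)[OX/XX/O./XO]+0* (2,1)[O./XX/OX/XO]+0
p2 O@[OX/XX/O./XO]: (2,1)[OX/XX/OO/XO]+0*
p3 X@[OX/XX/OO/XO] terminal +0; root [O./XX/O./XO] d7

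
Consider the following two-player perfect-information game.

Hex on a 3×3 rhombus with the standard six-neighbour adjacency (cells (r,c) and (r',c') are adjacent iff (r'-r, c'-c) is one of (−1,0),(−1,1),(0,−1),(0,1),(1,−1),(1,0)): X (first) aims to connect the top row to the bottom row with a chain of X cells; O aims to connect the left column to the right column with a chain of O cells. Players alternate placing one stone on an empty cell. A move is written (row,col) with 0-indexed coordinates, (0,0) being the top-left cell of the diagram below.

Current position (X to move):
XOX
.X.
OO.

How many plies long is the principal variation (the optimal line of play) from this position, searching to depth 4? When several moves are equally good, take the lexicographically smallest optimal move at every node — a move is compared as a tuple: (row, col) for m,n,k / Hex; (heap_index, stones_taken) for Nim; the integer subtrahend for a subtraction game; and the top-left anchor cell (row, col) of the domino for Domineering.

[XOX/.X./OO.] X move#1: (1,0):-1/XOX/XX./OO.*, (1,2):-1/XOX/.XX/OO., (2,2):-1/XOX/.X./OOX
[XOX/XX./OO.] O move#2: (1,2):+1/XOX/XXO/OO.*, (2,2):+1/XOX/XX./OOO
[XOX/XXO/OO.] end (terminal -1, X#3); searched XOX/.X./OO. to 4

PV length from [XOX/.X./OO.]: 2 plies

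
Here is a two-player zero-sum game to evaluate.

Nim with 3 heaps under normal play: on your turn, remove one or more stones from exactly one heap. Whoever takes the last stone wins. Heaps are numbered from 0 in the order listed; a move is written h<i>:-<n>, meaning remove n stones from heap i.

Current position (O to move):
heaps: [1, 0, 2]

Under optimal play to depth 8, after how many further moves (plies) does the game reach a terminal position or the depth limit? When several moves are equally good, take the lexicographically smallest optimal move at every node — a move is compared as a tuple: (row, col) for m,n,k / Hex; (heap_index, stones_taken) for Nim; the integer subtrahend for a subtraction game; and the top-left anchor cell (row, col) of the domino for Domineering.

PV length from [(1,0,2)]: 3 plies

p1 O@[(1,0,2)]: h0:-1[(0,0,2)]-1 h2:-1[(1,0,1)]+1* h2:-2[(1,0,0)]-1
p2 X@[(1,0,1)]: h0:-1[(0,0,1)]-1* h2:-1[(1,0,0)]-1
p3 O@[(0,0,1)]: h2:-1[(0,0,0)]+1*
p4 X@[(0,0,0)] terminal -1; root [(1,0,2)] d8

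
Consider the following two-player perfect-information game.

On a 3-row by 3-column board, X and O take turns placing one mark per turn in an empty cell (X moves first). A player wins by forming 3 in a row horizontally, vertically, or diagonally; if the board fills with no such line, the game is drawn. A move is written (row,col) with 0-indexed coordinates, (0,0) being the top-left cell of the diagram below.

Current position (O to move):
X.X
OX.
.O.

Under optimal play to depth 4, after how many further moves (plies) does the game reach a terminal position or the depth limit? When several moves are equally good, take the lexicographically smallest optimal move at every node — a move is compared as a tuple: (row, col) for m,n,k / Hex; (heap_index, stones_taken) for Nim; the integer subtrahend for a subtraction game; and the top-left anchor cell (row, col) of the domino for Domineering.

PV length from [X.X/OX./.O.]: 4 plies

p1 O@[X.X/OX./.O.]: (0,1)[XOX/OX./.O.]-1* (1,2)[X.X/OXO/.O.]-1 (2,0)[X.X/OX./OO.]-1 (2,2)[X.X/OX./.OO]-1
p2 X@[XOX/OX./.O.]: (1,2)[XOX/OXX/.O.]+1* (2,0)[XOX/OX./XO.]+1 (2,2)[XOX/OX./.OX]+1
p3 O@[XOX/OXX/.O.]: (2,0)[XOX/OXX/OO.]-1* (2,2)[XOX/OXX/.OO]-1
p4 X@[XOX/OXX/OO.]: (2,2)[XOX/OXX/OOX]+1*
p5 O@[XOX/OXX/OOX] terminal -1; root [X.X/OX./.O.] d4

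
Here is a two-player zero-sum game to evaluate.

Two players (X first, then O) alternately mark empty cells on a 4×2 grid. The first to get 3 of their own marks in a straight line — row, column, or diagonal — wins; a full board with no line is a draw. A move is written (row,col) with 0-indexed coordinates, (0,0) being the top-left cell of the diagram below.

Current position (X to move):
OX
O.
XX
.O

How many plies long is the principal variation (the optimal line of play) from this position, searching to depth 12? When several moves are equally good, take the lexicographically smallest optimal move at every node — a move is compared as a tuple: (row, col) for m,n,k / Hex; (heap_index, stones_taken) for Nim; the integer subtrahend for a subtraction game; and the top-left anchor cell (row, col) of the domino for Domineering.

PV length from [OX/O./XX/.O]: 1 ply

[OX/O./XX/.O] X move#1: (1,1):+1/OX/OX/XX/.O*, (3,0):+0/OX/O./XX/XO
[OX/OX/XX/.O] end (terminal -1, O#2); searched OX/O./XX/.O to 12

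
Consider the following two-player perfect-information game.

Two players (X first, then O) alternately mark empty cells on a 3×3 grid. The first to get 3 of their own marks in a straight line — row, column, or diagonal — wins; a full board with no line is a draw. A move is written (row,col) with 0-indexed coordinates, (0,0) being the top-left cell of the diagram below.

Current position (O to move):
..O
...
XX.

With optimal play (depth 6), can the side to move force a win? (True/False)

[..O/.../XX.] O move#1: (0,0):-1/O.O/.../XX., (0,1):-1/.OO/.../XX., (1,0):-1/..O/O../XX., (1,1):-1/..O/.O./XX., (1,2):-1/..O/..O/XX., (2,2):+1/..O/.../XXO*
[..O/.../XXO] X move#2: (0,0):-1/X.O/.../XXO*, (0,1):-1/.XO/.../XXO, (1,0):-1/..O/X../XXO, (1,1):-1/..O/.X./XXO, (1,2):-1/..O/..X/XXO
[X.O/.../XXO] O move#3: (0,1):-1/XOO/.../XXO, (1,0):+0/X.O/O../XXO, (1,1):-1/X.O/.O./XXO, (1,2):+1/X.O/..O/XXO*
[X.O/..O/XXO] end (terminal -1, X#4); searched ..O/.../XX. to 6

O winning at [..O/.../XX.]: True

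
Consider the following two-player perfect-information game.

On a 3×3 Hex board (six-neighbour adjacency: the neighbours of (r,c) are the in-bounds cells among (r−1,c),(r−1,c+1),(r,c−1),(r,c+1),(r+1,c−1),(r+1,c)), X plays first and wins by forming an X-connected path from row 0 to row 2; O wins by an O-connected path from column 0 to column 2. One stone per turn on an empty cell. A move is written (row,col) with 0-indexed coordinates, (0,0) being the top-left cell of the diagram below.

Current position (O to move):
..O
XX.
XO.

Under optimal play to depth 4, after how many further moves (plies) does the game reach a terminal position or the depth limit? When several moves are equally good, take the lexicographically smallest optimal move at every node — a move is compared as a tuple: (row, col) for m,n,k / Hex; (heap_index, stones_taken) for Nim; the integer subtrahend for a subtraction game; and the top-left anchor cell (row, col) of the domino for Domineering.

ply 1, O at ..O/XX./XO. | (0,0)=-1→O.O/XX./XO.*; (0,1)=-1→.OO/XX./XO.; (1,2)=-1→..O/XXO/XO.; (2,2)=-1→..O/XX./XOO
ply 2, X at O.O/XX./XO. | (0,1)=+1→OXO/XX./XO.*; (1,2)=-1→O.O/XXX/XO.; (2,2)=-1→O.O/XX./XOX
ply 3: OXO/XX./XO. is terminal -1 (O); from ..O/XX./XO. depth 4

PV length from [..O/XX./XO.]: 2 plies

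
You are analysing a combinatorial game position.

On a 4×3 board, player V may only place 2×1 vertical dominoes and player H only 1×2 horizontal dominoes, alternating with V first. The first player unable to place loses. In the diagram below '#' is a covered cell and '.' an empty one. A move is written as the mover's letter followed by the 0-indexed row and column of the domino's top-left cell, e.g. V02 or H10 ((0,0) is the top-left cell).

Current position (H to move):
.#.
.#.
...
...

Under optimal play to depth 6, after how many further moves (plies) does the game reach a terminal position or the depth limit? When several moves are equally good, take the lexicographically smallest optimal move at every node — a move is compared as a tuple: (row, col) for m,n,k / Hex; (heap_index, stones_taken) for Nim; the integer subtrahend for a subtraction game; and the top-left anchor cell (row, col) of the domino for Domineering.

PV length from [.#./.#./.../...]: 4 plies

[.#./.#./.../...] H move#1: H20:-1/.#./.#./##./...*, H21:-1/.#./.#./.##/..., H30:-1/.#./.#./.../##., H31:-1/.#./.#./.../.##
[.#./.#./##./...] V move#2: V00:+1/##./##./##./...*, V02:+1/.##/.##/##./..., V12:+1/.#./.##/###/..., V22:+1/.#./.#./###/..#
[##./##./##./...] H move#3: H30:-1/##./##./##./##.*, H31:-1/##./##./##./.##
[##./##./##./##.] V move#4: V02:+1/###/###/##./##.*, V12:+1/##./###/###/##., V22:+1/##./##./###/###
[###/###/##./##.] end (terminal -1, H#5); searched .#./.#./.../... to 6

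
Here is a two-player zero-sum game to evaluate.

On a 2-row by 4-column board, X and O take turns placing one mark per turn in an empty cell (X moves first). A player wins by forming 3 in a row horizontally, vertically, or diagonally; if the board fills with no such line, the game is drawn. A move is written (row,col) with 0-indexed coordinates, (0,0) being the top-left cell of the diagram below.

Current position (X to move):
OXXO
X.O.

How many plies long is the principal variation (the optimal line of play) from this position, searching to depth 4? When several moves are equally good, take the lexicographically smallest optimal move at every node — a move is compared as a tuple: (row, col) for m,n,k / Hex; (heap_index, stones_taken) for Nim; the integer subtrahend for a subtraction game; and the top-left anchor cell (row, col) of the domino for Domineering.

PV length from [OXXO/X.O.]: 2 plies

ply 1, X at OXXO/X.O. | (1,1)=+0→OXXO/XXO.*; (1,3)=+0→OXXO/X.OX
ply 2, O at OXXO/XXO. | (1,3)=+0→OXXO/XXOO*
ply 3: OXXO/XXOO is terminal +0 (X); from OXXO/X.O. depth 4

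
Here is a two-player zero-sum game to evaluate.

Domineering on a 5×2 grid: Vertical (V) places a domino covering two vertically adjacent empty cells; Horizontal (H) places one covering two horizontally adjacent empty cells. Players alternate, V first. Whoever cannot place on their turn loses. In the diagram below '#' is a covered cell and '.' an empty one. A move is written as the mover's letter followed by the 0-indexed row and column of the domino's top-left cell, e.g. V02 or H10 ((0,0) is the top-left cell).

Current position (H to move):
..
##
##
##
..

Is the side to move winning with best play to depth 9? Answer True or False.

ply 1, H at ../##/##/##/.. | H00=+1→##/##/##/##/..*; H40=+1→../##/##/##/##
ply 2: ##/##/##/##/.. is terminal -1 (V); from ../##/##/##/.. depth 9

H winning at [../##/##/##/..]: True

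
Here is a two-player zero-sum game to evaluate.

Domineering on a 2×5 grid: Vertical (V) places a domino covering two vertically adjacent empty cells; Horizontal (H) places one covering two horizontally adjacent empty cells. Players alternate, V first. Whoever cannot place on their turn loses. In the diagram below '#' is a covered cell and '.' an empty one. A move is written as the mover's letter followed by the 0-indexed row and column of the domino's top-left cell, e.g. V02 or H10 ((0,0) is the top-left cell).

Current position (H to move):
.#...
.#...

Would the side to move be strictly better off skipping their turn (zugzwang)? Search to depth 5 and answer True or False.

p1 H@[.#.../.#...]: H02[.###./.#...]-1* H03[.#.##/.#...]-1 H12[.#.../.###.]-1 H13[.#.../.#.##]-1
p2 V@[.###./.#...]: V00[####./##...]-1 V04[.####/.#..#]+1*
p3 H@[.####/.#..#]: H12[.####/.####]-1*
p4 V@[.####/.####]: V00[#####/#####]+1*
p5 H@[#####/#####] terminal -1; root [.#.../.#...] d5
suppose H passes — search the same position with V to move:
pass> p1 V@[.#.../.#...]: V00[##.../##...]-1 V02[.##../.##..]-1 V03[.#.#./.#.#.]+1* V04[.#..#/.#..#]-1
pass> p2 H@[.#.#./.#.#.] terminal -1; root [.#.../.#...] d5
for H: play -1, pass -1

zugzwang(.#.../.#..., H) = False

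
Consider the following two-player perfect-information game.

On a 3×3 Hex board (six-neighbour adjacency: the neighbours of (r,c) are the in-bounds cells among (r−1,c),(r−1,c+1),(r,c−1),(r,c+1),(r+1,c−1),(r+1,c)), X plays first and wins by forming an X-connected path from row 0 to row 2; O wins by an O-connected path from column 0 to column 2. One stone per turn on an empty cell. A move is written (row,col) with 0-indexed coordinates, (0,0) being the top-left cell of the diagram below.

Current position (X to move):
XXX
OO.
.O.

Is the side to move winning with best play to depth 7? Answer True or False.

ply 1, X at XXX/OO./.O. | (1,2)=-1→XXX/OOX/.O.*; (2,0)=-1→XXX/OO./XO.; (2,2)=-1→XXX/OO./.OX
ply 2, O at XXX/OOX/.O. | (2,0)=-1→XXX/OOX/OO.; (2,2)=+1→XXX/OOX/.OO*
ply 3: XXX/OOX/.OO is terminal -1 (X); from XXX/OO./.O. depth 7

X winning at [XXX/OO./.O.]: False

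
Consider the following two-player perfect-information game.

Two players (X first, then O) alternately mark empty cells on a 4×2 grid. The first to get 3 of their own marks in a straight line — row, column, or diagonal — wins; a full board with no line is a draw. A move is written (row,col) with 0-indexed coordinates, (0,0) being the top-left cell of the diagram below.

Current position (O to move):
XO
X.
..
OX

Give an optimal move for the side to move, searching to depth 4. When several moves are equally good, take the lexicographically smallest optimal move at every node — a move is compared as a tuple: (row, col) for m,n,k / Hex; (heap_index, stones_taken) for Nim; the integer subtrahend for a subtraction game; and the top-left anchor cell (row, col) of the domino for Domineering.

ply 1, O at XO/X./../OX | (1,1)=-1→XO/XO/../OX; (2,0)=+0→XO/X./O./OX*; (2,1)=-1→XO/X./.O/OX
ply 2, X at XO/X./O./OX | (1,1)=+0→XO/XX/O./OX*; (2,1)=+0→XO/X./OX/OX
ply 3, O at XO/XX/O./OX | (2,1)=+0→XO/XX/OO/OX*
ply 4: XO/XX/OO/OX is terminal +0 (X); from XO/X./../OX depth 4

O's best at [XO/X./../OX]: (2,0)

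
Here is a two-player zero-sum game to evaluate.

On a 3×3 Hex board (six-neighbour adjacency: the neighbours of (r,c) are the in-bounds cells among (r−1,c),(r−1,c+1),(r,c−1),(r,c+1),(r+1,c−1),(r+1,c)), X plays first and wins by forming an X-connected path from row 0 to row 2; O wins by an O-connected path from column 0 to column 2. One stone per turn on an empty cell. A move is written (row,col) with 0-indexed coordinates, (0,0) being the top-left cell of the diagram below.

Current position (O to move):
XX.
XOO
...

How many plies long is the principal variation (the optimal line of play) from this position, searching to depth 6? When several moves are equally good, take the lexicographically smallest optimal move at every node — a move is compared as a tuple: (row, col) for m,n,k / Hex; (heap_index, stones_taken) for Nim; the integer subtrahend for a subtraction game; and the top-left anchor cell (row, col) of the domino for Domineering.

p1 O@[XX./XOO/...]: (0,2)[XXO/XOO/...]-1 (2,0)[XX./XOO/O..]+1* (2,1)[XX./XOO/.O.]-1 (2,2)[XX./XOO/..O]-1
p2 X@[XX./XOO/O..] terminal -1; root [XX./XOO/...] d6

PV length from [XX./XOO/...]: 1 ply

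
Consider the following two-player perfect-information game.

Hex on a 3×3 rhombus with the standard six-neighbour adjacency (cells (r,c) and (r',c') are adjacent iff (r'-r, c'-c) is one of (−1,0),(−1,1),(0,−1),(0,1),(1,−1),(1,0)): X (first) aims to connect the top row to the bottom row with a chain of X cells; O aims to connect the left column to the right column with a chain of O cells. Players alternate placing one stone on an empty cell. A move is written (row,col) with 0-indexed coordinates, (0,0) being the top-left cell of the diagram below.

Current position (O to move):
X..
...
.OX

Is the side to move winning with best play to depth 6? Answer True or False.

ply 1, O at X../.../.OX | (0,1)=-1→XO./.../.OX; (0,2)=-1→X.O/.../.OX; (1,0)=-1→X../O../.OX; (1,1)=+1→X../.O./.OX*; (1,2)=-1→X../..O/.OX; (2,0)=-1→X../.../OOX
ply 2, X at X../.O./.OX | (0,1)=-1→XX./.O./.OX*; (0,2)=-1→X.X/.O./.OX; (1,0)=-1→X../XO./.OX; (1,2)=-1→X../.OX/.OX; (2,0)=-1→X../.O./XOX
ply 3, O at XX./.O./.OX | (0,2)=+1→XXO/.O./.OX*; (1,0)=+1→XX./OO./.OX; (1,2)=+1→XX./.OO/.OX; (2,0)=+1→XX./.O./OOX
ply 4, X at XXO/.O./.OX | (1,0)=-1→XXO/XO./.OX*; (1,2)=-1→XXO/.OX/.OX; (2,0)=-1→XXO/.O./XOX
ply 5, O at XXO/XO./.OX | (1,2)=-1→XXO/XOO/.OX; (2,0)=+1→XXO/XO./OOX*
ply 6: XXO/XO./OOX is terminal -1 (X); from X../.../.OX depth 6

O winning at [X../.../.OX]: True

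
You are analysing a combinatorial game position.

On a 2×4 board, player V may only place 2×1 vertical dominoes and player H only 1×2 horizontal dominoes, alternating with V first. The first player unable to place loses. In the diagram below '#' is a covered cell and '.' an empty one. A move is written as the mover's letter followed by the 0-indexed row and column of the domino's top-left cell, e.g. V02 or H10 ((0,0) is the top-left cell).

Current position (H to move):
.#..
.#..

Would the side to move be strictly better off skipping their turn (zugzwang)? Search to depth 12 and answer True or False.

ply 1, H at .#../.#.. | H02=+1→.###/.#..*; H12=+1→.#../.###
ply 2, V at .###/.#.. | V00=-1→####/##..*
ply 3, H at ####/##.. | H12=+1→####/####*
ply 4: ####/#### is terminal -1 (V); from .#../.#.. depth 12
suppose H passes — search the same position with V to move:
pass> ply 1, V at .#../.#.. | V00=-1→##../##..; V02=+1→.##./.##.*; V03=+1→.#.#/.#.#
pass> ply 2: .##./.##. is terminal -1 (H); from .#../.#.. depth 12
for H: play +1, pass -1

zugzwang(.#../.#.., H) = False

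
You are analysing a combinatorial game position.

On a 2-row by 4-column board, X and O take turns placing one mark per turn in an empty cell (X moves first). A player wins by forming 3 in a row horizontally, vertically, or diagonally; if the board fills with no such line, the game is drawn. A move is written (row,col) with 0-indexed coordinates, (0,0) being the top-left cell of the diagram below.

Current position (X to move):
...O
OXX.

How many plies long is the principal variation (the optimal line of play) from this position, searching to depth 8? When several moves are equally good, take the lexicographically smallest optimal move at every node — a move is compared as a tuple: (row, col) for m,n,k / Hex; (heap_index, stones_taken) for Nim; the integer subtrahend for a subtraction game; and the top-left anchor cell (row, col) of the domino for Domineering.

PV length from [...O/OXX.]: 1 ply

p1 X@[...O/OXX.]: (0,0)[X..O/OXX.]+0 (0,1)[.X.O/OXX.]+0 (0,2)[..XO/OXX.]+0 (1,3)[...O/OXXX]+1*
p2 O@[...O/OXXX] terminal -1; root [...O/OXX.] d8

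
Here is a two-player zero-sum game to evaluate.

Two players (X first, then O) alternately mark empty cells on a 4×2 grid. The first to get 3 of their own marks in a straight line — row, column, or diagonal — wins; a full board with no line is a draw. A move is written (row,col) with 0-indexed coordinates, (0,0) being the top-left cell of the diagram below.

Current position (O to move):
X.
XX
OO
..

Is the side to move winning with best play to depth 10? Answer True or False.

[X./XX/OO/..] O move#1: (0,1):+0/XO/XX/OO/..*, (3,0):+0/X./XX/OO/O., (3,1):+0/X./XX/OO/.O
[XO/XX/OO/..] X move#2: (3,0):+0/XO/XX/OO/X.*, (3,1):+0/XO/XX/OO/.X
[XO/XX/OO/X.] O move#3: (3,1):+0/XO/XX/OO/XO*
[XO/XX/OO/XO] end (terminal +0, X#4); searched X./XX/OO/.. to 10

O winning at [X./XX/OO/..]: False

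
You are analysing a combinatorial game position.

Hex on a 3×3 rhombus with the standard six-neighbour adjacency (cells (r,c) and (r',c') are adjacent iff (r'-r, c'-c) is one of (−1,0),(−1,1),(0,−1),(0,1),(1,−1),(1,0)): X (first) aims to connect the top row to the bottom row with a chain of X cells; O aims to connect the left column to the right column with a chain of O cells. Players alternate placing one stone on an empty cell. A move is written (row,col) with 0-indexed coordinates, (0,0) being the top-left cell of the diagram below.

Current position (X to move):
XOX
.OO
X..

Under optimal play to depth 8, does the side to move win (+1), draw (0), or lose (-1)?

value(XOX/.OO/X.., X) = +1

p1 X@[XOX/.OO/X..]: (1,0)[XOX/XOO/X..]+1* (2,1)[XOX/.OO/XX.]-1 (2,2)[XOX/.OO/X.X]-1
p2 O@[XOX/XOO/X..] terminal -1; root [XOX/.OO/X..] d8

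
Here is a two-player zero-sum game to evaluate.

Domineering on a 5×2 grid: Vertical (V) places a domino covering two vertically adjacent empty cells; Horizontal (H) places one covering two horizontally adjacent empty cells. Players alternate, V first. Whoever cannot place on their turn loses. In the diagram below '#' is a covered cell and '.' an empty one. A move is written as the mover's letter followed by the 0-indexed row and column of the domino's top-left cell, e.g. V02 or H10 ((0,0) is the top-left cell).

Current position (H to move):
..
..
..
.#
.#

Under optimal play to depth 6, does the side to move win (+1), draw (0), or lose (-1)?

value(../../../.#/.#, H) = +1

ply 1, H at ../../../.#/.# | H00=-1→##/../../.#/.#; H10=+1→../##/../.#/.#*; H20=-1→../../##/.#/.#
ply 2, V at ../##/../.#/.# | V20=-1→../##/#./##/.#*; V30=-1→../##/../##/##
ply 3, H at ../##/#./##/.# | H00=+1→##/##/#./##/.#*
ply 4: ##/##/#./##/.# is terminal -1 (V); from ../../../.#/.# depth 6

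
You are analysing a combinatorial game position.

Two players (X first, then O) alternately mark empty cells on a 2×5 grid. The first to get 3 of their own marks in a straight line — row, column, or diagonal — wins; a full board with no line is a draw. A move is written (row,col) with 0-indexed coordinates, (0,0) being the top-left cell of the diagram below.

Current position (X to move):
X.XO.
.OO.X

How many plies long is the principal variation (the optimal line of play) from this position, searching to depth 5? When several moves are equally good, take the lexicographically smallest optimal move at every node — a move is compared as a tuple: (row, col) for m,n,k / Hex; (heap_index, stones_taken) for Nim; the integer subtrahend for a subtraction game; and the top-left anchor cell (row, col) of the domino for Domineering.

[X.XO./.OO.X] X move#1: (0,1):+1/XXXO./.OO.X*, (0,4):-1/X.XOX/.OO.X, (1,0):-1/X.XO./XOO.X, (1,3):-1/X.XO./.OOXX
[XXXO./.OO.X] end (terminal -1, O#2); searched X.XO./.OO.X to 5

PV length from [X.XO./.OO.X]: 1 ply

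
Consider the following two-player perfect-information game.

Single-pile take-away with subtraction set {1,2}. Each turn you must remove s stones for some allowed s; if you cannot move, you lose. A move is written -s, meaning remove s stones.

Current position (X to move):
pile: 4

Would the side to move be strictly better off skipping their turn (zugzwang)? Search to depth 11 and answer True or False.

zugzwang(4, X) = False

ply 1, X at 4 | -1=+1→3*; -2=-1→2
ply 2, O at 3 | -1=-1→2*; -2=-1→1
ply 3, X at 2 | -1=-1→1; -2=+1→0*
ply 4: 0 is terminal -1 (O); from 4 depth 11
if X skipped the turn, O would face:
~ ply 1, O at 4 | -1=+1→3*; -2=-1→2
~ ply 2, X at 3 | -1=-1→2*; -2=-1→1
~ ply 3, O at 2 | -1=-1→1; -2=+1→0*
~ ply 4: 0 is terminal -1 (X); from 4 depth 11
compare (X): move=+1 vs pass=-1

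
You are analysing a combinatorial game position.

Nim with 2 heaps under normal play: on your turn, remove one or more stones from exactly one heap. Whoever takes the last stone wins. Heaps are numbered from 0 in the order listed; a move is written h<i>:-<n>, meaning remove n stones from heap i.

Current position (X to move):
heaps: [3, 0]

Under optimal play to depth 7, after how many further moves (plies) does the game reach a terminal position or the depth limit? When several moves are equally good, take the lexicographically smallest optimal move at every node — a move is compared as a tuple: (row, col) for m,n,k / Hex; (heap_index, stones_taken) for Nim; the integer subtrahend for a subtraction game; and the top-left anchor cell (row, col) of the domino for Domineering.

ply 1, X at (3,0) | h0:-1=-1→(2,0); h0:-2=-1→(1,0); h0:-3=+1→(0,0)*
ply 2: (0,0) is terminal -1 (O); from (3,0) depth 7

PV length from [(3,0)]: 1 ply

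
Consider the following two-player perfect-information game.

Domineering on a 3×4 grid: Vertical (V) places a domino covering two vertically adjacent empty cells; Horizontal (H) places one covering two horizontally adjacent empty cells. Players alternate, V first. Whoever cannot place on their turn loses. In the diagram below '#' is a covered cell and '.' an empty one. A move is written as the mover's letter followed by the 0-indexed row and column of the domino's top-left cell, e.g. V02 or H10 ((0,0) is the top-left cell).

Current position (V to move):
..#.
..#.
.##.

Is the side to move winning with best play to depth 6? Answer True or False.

V winning at [..#./..#./.##.]: True

ply 1, V at ..#./..#./.##. | V00=+1→#.#./#.#./.##.*; V01=+1→.##./.##./.##.; V03=-1→..##/..##/.##.; V10=+1→..#./#.#./###.; V13=-1→..#./..##/.###
ply 2: #.#./#.#./.##. is terminal -1 (H); from ..#./..#./.##. depth 6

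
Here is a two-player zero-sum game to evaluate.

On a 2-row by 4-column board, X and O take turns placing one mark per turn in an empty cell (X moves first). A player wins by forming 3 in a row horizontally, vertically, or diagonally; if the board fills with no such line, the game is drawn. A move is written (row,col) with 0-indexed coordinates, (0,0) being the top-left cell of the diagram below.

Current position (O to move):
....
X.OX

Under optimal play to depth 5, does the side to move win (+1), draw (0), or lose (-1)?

[..../X.OX] O move#1: (0,0):+0/O.../X.OX*, (0,1):+0/.O../X.OX, (0,2):+0/..O./X.OX, (0,3):+0/...O/X.OX, (1,1):+0/..../XOOX
[O.../X.OX] X move#2: (0,1):+0/OX../X.OX*, (0,2):+0/O.X./X.OX, (0,3):+0/O..X/X.OX, (1,1):+0/O.../XXOX
[OX../X.OX] O move#3: (0,2):+0/OXO./X.OX*, (0,3):+0/OX.O/X.OX, (1,1):+0/OX../XOOX
[OXO./X.OX] X move#4: (0,3):+0/OXOX/X.OX*, (1,1):+0/OXO./XXOX
[OXOX/X.OX] O move#5: (1,1):+0/OXOX/XOOX*
[OXOX/XOOX] end (terminal +0, X#6); searched ..../X.OX to 5

value(..../X.OX, O) = 0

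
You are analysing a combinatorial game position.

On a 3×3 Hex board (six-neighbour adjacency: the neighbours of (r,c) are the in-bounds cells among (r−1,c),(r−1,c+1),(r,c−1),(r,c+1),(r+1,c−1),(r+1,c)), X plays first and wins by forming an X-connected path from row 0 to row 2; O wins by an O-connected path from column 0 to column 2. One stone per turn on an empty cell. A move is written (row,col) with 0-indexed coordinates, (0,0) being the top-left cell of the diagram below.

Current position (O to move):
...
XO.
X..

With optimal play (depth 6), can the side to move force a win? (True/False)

O winning at [.../XO./X..]: False

ply 1, O at .../XO./X.. | (0,0)=-1→O../XO./X..*; (0,1)=-1→.O./XO./X..; (0,2)=-1→..O/XO./X..; (1,2)=-1→.../XOO/X..; (2,1)=-1→.../XO./XO.; (2,2)=-1→.../XO./X.O
ply 2, X at O../XO./X.. | (0,1)=+1→OX./XO./X..*; (0,2)=+1→O.X/XO./X..; (1,2)=+1→O../XOX/X..; (2,1)=-1→O../XO./XX.; (2,2)=-1→O../XO./X.X
ply 3: OX./XO./X.. is terminal -1 (O); from .../XO./X.. depth 6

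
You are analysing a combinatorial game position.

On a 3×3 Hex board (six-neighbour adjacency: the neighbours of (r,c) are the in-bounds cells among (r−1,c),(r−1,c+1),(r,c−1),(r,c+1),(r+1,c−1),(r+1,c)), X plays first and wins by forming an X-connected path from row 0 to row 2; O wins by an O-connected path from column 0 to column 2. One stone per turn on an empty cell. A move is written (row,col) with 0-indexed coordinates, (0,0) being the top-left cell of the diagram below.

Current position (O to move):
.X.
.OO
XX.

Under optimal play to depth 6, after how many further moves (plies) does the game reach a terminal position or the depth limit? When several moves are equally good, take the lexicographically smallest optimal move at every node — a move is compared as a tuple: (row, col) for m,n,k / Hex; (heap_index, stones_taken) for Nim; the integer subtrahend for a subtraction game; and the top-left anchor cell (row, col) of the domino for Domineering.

[.X./.OO/XX.] O move#1: (0,0):-1/OX./.OO/XX., (0,2):-1/.XO/.OO/XX., (1,0):+1/.X./OOO/XX.*, (2,2):-1/.X./.OO/XXO
[.X./OOO/XX.] end (terminal -1, X#2); searched .X./.OO/XX. to 6

PV length from [.X./.OO/XX.]: 1 ply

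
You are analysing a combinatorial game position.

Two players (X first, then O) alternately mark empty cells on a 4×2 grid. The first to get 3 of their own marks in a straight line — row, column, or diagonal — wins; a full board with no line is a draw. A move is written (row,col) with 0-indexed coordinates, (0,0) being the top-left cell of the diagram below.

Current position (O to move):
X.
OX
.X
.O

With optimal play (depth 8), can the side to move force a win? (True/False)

ply 1, O at X./OX/.X/.O | (0,1)=+0→XO/OX/.X/.O*; (2,0)=-1→X./OX/OX/.O; (3,0)=-1→X./OX/.X/OO
ply 2, X at XO/OX/.X/.O | (2,0)=+0→XO/OX/XX/.O*; (3,0)=+0→XO/OX/.X/XO
ply 3, O at XO/OX/XX/.O | (3,0)=+0→XO/OX/XX/OO*
ply 4: XO/OX/XX/OO is terminal +0 (X); from X./OX/.X/.O depth 8

O winning at [X./OX/.X/.O]: False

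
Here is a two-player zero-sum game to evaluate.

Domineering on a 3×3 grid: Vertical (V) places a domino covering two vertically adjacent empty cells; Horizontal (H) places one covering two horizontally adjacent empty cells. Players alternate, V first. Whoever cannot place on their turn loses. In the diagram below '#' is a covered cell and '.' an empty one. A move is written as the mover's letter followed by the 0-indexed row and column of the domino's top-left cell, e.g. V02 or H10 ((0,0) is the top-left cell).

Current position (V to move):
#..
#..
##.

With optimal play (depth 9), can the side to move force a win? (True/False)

[#../#../##.] V move#1: V01:+1/##./##./##.*, V02:+1/#.#/#.#/##., V12:-1/#../#.#/###
[##./##./##.] end (terminal -1, H#2); searched #../#../##. to 9

V winning at [#../#../##.]: True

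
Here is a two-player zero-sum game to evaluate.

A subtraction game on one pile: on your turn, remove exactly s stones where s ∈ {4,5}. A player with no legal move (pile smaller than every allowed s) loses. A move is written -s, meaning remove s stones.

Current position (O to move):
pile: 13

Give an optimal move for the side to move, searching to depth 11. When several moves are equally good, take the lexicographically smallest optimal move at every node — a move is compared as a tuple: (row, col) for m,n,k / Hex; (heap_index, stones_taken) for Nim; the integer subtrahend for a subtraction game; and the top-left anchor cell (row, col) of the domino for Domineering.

O's best at [13]: -4

p1 O@[13]: -4[9]+1* -5[8]-1
p2 X@[9]: -4[5]-1* -5[4]-1
p3 O@[5]: -4[1]+1* -5[0]+1
p4 X@[1] terminal -1; root [13] d11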